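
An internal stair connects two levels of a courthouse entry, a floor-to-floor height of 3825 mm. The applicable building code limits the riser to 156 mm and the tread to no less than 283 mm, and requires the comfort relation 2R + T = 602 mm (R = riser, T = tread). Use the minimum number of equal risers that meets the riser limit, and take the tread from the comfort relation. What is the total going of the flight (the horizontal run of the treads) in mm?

3825 / 156 = 24.519 → round up to 25 risers.
R = 3825 ÷ 25 = 153 mm.
From 2R + T = 602: T = 602 − 306 = 296 mm.
Treads = 25 − 1 = 24; going = 24 × 296 = 7104 mm.

7104 mm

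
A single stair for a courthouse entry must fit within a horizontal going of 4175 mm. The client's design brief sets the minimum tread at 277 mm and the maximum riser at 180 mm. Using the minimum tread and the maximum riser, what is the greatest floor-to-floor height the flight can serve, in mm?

4175 / 277 = 15.07, so 15 treads fit.
Risers = treads + 1 = 16.
Maximum height = 16 × 180 = 2880 mm.

2880 mm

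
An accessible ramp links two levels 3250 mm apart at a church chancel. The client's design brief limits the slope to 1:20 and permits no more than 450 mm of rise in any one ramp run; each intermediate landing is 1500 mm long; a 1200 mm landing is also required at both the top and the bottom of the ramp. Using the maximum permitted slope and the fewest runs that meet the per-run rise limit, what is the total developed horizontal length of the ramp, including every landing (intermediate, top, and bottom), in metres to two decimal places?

3250 / 450 = 7.222 → round up to 8 ramp runs. That means 7 intermediate landings.
Horizontal run for 3250 mm of rise at 1:20 is 3250 × 20 = 65000 mm.
Intermediate landings: 7 × 1500 = 10500 mm.
Top and bottom landings: 2 × 1200 = 2400 mm.
Total = 65000 + 10500 + 2400 = 77900 mm.
= 77.90 m.

77.90 m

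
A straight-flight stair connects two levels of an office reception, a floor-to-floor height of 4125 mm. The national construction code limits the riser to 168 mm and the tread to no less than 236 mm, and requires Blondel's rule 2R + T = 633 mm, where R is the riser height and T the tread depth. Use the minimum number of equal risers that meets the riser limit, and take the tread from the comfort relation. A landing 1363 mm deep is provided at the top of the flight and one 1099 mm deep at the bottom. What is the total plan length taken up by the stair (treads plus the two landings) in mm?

9734 mm

4125 / 168 = 24.554 → round up to 25 risers.
Riser R = 4125 / 25 = 165 mm, within the 168 mm limit.
Tread T = 633 − 2 × 165 = 303 mm (≥ 236 mm).
Treads = 25 − 1 = 24; going = 24 × 303 = 7272 mm.
Enclosure = 7272 + 1363 + 1099 = 9734 mm.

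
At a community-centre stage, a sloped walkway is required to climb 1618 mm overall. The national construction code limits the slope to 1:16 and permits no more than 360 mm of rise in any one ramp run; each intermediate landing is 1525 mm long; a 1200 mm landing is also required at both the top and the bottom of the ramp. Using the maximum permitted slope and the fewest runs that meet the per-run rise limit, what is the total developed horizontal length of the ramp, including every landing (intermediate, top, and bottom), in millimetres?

1618 / 360 = 4.494 → round up to 5 ramp runs. That means 4 intermediate landings.
Horizontal run for 1618 mm of rise at 1:16 is 1618 × 16 = 25888 mm.
4 intermediate landings contribute 4 × 1525 = 6100 mm.
Top and bottom landings: 2 × 1200 = 2400 mm.
Total = 25888 + 6100 + 2400 = 34388 mm.

34388 mm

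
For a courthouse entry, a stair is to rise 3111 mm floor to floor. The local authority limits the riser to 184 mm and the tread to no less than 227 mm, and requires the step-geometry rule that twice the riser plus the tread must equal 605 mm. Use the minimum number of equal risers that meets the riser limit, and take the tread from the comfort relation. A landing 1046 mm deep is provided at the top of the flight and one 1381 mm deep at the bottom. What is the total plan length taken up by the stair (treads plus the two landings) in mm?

At most 184 each: 3111/184 = 16.91, giving 17 risers.
Riser R = 3111 / 17 = 183 mm, within the 184 mm limit.
From 2R + T = 605: T = 605 − 366 = 239 mm.
Going = (17 − 1) × 239 = 3824 mm.
Add landings: 3824 + 1046 + 1381 = 6251 mm.

6251 mm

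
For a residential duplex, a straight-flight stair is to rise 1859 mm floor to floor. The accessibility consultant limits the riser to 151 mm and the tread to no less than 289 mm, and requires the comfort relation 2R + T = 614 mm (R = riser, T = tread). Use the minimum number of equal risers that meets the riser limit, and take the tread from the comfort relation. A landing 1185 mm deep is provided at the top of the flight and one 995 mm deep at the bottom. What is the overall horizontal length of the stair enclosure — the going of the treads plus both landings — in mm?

1859 / 151 = 12.31, so 13 risers are needed.
Riser R = 1859 / 13 = 143 mm, within the 151 mm limit.
From 2R + T = 614: T = 614 − 286 = 328 mm.
Going = (13 − 1) × 328 = 3936 mm.
Add landings: 3936 + 1185 + 995 = 6116 mm.

6116 mm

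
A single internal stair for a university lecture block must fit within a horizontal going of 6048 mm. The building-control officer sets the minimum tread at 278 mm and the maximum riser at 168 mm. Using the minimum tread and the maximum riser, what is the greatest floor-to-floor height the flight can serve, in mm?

Treads that fit: ⌊6048 / 278⌋ = 21.
Risers = treads + 1 = 22.
Maximum height = 22 × 168 = 3696 mm.

3696 mm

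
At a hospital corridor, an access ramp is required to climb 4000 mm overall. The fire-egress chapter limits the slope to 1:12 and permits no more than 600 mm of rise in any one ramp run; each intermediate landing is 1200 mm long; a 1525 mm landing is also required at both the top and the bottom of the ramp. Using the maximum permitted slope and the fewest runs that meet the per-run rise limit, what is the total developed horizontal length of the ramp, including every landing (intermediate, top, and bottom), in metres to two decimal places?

4000 / 600 = 6.67, so 7 ramp runs are needed. That means 6 intermediate landings.
Horizontal run for 4000 mm of rise at 1:12 is 4000 × 12 = 48000 mm.
Intermediate landings: 6 × 1200 = 7200 mm.
Top and bottom landings: 2 × 1525 = 3050 mm.
Total = 48000 + 7200 + 3050 = 58250 mm.
= 58.25 m.

58.25 m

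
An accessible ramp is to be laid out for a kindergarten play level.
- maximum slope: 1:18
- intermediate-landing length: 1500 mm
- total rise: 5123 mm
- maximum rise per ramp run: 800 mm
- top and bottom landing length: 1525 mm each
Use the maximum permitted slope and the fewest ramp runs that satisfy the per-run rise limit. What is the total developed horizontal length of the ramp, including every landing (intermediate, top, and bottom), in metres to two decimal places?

5123 / 800 = 6.40, so 7 ramp runs are needed. That means 6 intermediate landings.
Horizontal run for 5123 mm of rise at 1:18 is 5123 × 18 = 92214 mm.
Intermediate landings: 6 × 1500 = 9000 mm.
Top and bottom landings: 2 × 1525 = 3050 mm.
Total = 92214 + 9000 + 3050 = 104264 mm.
= 104.26 m.

104.26 m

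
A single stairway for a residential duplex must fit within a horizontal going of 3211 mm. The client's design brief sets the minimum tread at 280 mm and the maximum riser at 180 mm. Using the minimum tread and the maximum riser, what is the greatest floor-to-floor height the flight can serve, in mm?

2160 mm

Treads that fit: ⌊3211 / 280⌋ = 11.
Risers = treads + 1 = 12.
Maximum height = 12 × 180 = 2160 mm.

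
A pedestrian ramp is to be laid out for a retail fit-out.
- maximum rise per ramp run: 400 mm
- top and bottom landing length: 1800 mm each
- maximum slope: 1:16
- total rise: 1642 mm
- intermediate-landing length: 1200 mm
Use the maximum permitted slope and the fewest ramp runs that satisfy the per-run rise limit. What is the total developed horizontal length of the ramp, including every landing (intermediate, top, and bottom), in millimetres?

34672 mm

⌈1642/400⌉ = 5 ramp runs. That means 4 intermediate landings.
Horizontal run for 1642 mm of rise at 1:16 is 1642 × 16 = 26272 mm.
4 intermediate landings contribute 4 × 1200 = 4800 mm.
Top and bottom landings: 2 × 1800 = 3600 mm.
Total = 26272 + 4800 + 3600 = 34672 mm.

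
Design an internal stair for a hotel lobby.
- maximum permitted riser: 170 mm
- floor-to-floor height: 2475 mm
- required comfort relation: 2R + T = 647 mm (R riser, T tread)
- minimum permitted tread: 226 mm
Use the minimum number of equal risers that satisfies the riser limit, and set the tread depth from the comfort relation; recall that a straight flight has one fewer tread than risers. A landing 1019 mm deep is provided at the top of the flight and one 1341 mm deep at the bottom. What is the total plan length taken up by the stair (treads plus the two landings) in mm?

⌈2475/170⌉ = 15 risers.
Riser R = 2475 / 15 = 165 mm, within the 170 mm limit.
Tread T = 647 − 2 × 165 = 317 mm (≥ 226 mm).
15 risers give 14 treads; going = 14 × 317 = 4438 mm.
Add landings: 4438 + 1019 + 1341 = 6798 mm.

6798 mm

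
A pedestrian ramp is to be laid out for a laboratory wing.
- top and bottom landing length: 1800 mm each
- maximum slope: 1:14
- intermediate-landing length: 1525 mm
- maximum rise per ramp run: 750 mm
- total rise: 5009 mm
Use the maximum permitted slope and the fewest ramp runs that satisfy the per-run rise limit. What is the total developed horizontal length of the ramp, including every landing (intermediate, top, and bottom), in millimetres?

82876 mm

5009 / 750 = 6.679 → round up to 7 ramp runs. That means 6 intermediate landings.
Horizontal run for 5009 mm of rise at 1:14 is 5009 × 14 = 70126 mm.
6 intermediate landings contribute 6 × 1525 = 9150 mm.
Top and bottom landings: 2 × 1800 = 3600 mm.
Total = 70126 + 9150 + 3600 = 82876 mm.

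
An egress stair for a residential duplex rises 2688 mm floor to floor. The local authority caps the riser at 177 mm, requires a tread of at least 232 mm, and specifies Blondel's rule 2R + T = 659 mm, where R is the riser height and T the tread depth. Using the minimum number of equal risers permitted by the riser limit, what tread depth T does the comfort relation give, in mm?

2688 / 177 = 15.19, so 16 risers are needed.
Each riser is 2688/16 = 168 mm (≤ 177 mm).
From 2R + T = 659: T = 659 − 336 = 323 mm.

323 mm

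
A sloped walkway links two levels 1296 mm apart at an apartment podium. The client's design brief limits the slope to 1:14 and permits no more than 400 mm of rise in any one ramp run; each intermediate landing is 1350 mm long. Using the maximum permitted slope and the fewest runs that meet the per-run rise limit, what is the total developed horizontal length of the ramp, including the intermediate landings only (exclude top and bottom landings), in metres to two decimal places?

1296 / 400 = 3.240 → round up to 4 ramp runs. That means 3 intermediate landings.
Horizontal run for 1296 mm of rise at 1:14 is 1296 × 14 = 18144 mm.
Intermediate landings: 3 × 1350 = 4050 mm.
Total developed length = 18144 + 4050 = 22194 mm.
= 22.19 m.

22.19 m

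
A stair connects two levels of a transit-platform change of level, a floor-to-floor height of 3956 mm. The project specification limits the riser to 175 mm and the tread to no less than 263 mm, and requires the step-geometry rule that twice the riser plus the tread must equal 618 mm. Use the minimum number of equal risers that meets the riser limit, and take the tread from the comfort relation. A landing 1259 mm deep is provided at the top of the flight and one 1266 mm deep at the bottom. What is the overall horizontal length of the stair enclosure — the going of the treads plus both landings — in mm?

8553 mm

3956 / 175 = 22.606 → round up to 23 risers.
R = 3956 ÷ 23 = 172 mm.
From 2R + T = 618: T = 618 − 344 = 274 mm.
23 risers give 22 treads; going = 22 × 274 = 6028 mm.
Add landings: 6028 + 1259 + 1266 = 8553 mm.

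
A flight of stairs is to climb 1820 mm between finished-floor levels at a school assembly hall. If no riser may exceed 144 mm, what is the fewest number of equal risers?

⌈1820/144⌉ = 13 risers.

13 risers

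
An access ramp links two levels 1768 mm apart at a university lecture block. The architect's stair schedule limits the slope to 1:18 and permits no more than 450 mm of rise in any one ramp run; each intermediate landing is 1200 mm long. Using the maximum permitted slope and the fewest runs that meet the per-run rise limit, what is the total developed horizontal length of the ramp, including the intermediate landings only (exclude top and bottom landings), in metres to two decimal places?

35.42 m

⌈1768/450⌉ = 4 ramp runs. That means 3 intermediate landings.
Horizontal run for 1768 mm of rise at 1:18 is 1768 × 18 = 31824 mm.
3 intermediate landings contribute 3 × 1200 = 3600 mm.
Developed length = 31824 + 3600 = 35424 mm.
= 35.42 m.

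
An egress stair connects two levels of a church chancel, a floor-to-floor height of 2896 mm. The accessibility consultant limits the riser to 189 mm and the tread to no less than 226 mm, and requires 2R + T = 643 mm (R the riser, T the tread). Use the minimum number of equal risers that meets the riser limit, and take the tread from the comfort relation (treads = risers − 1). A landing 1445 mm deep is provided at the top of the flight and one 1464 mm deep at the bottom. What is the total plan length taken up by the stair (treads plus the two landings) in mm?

7124 mm

2896 / 189 = 15.323 → round up to 16 risers.
Each riser is 2896/16 = 181 mm (≤ 189 mm).
T = 643 − 2·181 = 281 mm, which satisfies the 226 mm minimum.
16 risers give 15 treads; going = 15 × 281 = 4215 mm.
Add landings: 4215 + 1445 + 1464 = 7124 mm.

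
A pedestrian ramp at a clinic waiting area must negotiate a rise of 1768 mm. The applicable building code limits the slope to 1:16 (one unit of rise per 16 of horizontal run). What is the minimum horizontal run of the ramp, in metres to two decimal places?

Run = rise × 16 = 1768 × 16 = 28288 mm.
28288 mm = 28.29 m.

28.29 m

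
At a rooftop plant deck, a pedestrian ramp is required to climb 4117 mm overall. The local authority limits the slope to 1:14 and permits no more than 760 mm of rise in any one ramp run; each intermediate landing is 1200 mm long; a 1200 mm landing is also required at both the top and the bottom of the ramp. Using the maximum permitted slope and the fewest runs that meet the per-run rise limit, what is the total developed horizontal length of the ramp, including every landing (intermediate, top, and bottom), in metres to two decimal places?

66.04 m

At most 760 each: 4117/760 = 5.42, giving 6 ramp runs. That means 5 intermediate landings.
Ramp run (horizontal) at 1:14: 4117 × 14 = 57638 mm.
5 intermediate landings contribute 5 × 1200 = 6000 mm.
Top and bottom landings: 2 × 1200 = 2400 mm.
Total = 57638 + 6000 + 2400 = 66038 mm.
= 66.04 m.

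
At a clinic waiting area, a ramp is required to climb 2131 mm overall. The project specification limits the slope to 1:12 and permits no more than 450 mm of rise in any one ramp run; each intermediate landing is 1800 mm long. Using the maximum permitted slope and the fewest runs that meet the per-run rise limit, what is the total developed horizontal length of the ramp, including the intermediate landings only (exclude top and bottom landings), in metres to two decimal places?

32.77 m

⌈2131/450⌉ = 5 ramp runs. That means 4 intermediate landings.
Horizontal run for 2131 mm of rise at 1:12 is 2131 × 12 = 25572 mm.
4 intermediate landings contribute 4 × 1800 = 7200 mm.
Total developed length = 25572 + 7200 = 32772 mm.
= 32.77 m.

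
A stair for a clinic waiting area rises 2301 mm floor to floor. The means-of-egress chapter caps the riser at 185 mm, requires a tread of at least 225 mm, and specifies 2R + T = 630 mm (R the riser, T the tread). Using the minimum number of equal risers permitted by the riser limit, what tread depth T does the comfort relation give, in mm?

276 mm

2301 / 185 = 12.44, so 13 risers are needed.
Each riser is 2301/13 = 177 mm (≤ 185 mm).
Tread T = 630 − 2 × 177 = 276 mm (≥ 225 mm).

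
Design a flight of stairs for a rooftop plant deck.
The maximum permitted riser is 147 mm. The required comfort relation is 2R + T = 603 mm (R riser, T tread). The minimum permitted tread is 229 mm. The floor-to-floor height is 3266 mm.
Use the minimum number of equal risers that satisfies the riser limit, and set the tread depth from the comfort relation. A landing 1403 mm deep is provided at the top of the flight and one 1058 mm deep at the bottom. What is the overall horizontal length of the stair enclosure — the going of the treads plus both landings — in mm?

3266 / 147 = 22.218 → round up to 23 risers.
R = 3266 ÷ 23 = 142 mm.
From 2R + T = 603: T = 603 − 284 = 319 mm.
Treads = 23 − 1 = 22; going = 22 × 319 = 7018 mm.
Enclosure = 7018 + 1403 + 1058 = 9479 mm.

9479 mm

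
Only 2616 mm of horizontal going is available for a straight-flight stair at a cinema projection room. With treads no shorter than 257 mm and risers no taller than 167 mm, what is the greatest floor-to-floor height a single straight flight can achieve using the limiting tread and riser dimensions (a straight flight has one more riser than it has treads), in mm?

2616 / 257 = 10.18, so 10 treads fit.
Risers = treads + 1 = 11.
Maximum height = 11 × 167 = 1837 mm.

1837 mm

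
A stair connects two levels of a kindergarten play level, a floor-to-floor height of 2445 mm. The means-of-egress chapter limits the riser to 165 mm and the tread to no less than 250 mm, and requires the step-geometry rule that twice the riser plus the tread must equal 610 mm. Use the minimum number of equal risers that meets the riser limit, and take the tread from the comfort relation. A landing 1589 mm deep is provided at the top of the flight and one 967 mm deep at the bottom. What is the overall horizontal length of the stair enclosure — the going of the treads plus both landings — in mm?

2445 / 165 = 14.82, so 15 risers are needed.
R = 2445 ÷ 15 = 163 mm.
Tread T = 610 − 2 × 163 = 284 mm (≥ 250 mm).
15 risers give 14 treads; going = 14 × 284 = 3976 mm.
Enclosure = 3976 + 1589 + 967 = 6532 mm.

6532 mm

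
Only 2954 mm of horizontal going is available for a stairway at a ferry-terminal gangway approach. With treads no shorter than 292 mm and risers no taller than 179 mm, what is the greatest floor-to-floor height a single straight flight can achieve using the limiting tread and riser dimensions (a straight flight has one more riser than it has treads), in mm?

1969 mm

Treads that fit: ⌊2954 / 292⌋ = 10.
Risers = treads + 1 = 11.
Maximum height = 11 × 179 = 1969 mm.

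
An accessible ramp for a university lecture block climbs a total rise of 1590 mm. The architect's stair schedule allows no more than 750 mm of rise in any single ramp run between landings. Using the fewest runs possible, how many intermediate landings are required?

2 intermediate landings

At most 750 each: 1590/750 = 2.12, giving 3 ramp runs.
3 runs are separated by 2 intermediate landings.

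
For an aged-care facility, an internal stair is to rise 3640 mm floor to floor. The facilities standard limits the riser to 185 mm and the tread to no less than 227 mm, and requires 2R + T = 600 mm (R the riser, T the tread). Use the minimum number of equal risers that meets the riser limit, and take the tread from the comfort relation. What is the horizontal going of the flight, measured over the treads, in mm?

4484 mm

3640 / 185 = 19.68, so 20 risers are needed.
Riser R = 3640 / 20 = 182 mm, within the 185 mm limit.
From 2R + T = 600: T = 600 − 364 = 236 mm.
Treads = 20 − 1 = 19; going = 19 × 236 = 4484 mm.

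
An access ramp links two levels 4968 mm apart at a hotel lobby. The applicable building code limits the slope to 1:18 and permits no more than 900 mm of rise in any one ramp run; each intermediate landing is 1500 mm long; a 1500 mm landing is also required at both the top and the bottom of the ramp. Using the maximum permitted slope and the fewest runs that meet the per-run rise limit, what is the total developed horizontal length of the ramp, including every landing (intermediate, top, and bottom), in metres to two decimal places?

99.92 m

⌈4968/900⌉ = 6 ramp runs. That means 5 intermediate landings.
Horizontal run for 4968 mm of rise at 1:18 is 4968 × 18 = 89424 mm.
5 intermediate landings contribute 5 × 1500 = 7500 mm.
Top and bottom landings: 2 × 1500 = 3000 mm.
Total = 89424 + 7500 + 3000 = 99924 mm.
= 99.92 m.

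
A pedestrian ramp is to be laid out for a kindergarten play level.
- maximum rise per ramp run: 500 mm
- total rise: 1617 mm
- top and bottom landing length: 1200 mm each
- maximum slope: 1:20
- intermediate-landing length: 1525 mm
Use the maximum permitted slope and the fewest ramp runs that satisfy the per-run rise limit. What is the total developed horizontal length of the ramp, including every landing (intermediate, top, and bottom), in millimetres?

1617 / 500 = 3.234 → round up to 4 ramp runs. That means 3 intermediate landings.
Horizontal run for 1617 mm of rise at 1:20 is 1617 × 20 = 32340 mm.
Intermediate landings: 3 × 1525 = 4575 mm.
Top and bottom landings: 2 × 1200 = 2400 mm.
Total = 32340 + 4575 + 2400 = 39315 mm.

39315 mm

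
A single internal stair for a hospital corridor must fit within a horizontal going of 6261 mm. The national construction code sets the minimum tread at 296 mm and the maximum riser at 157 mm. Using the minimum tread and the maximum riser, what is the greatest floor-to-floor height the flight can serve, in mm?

3454 mm

Treads that fit: ⌊6261 / 296⌋ = 21.
Risers = treads + 1 = 22.
Maximum height = 22 × 157 = 3454 mm.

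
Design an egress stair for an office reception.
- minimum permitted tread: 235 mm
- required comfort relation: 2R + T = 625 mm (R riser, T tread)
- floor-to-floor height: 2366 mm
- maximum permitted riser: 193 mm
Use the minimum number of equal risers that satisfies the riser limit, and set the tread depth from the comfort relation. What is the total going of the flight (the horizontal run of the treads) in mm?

⌈2366/193⌉ = 13 risers.
Each riser is 2366/13 = 182 mm (≤ 193 mm).
Tread T = 625 − 2 × 182 = 261 mm (≥ 235 mm).
Going = (13 − 1) × 261 = 3132 mm.

3132 mm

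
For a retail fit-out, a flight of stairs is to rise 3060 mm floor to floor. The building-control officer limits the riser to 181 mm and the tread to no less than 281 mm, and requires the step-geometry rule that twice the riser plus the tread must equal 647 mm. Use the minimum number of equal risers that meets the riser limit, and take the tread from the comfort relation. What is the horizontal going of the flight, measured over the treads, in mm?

At most 181 each: 3060/181 = 16.91, giving 17 risers.
R = 3060 ÷ 17 = 180 mm.
From 2R + T = 647: T = 647 − 360 = 287 mm.
Treads = 17 − 1 = 16; going = 16 × 287 = 4592 mm.

4592 mm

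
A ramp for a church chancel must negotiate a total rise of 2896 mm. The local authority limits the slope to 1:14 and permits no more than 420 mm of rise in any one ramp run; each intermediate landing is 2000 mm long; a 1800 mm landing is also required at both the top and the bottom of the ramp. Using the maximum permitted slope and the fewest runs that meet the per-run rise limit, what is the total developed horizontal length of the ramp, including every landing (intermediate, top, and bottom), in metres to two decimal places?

56.14 m

At most 420 each: 2896/420 = 6.90, giving 7 ramp runs. That means 6 intermediate landings.
Horizontal run for 2896 mm of rise at 1:14 is 2896 × 14 = 40544 mm.
6 intermediate landings contribute 6 × 2000 = 12000 mm.
Top and bottom landings: 2 × 1800 = 3600 mm.
Total = 40544 + 12000 + 3600 = 56144 mm.
= 56.14 m.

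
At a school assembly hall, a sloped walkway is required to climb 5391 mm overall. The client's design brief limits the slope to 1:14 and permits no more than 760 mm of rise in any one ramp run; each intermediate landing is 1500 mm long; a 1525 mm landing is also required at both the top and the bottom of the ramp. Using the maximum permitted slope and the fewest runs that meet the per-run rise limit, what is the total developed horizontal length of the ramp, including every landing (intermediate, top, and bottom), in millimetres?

89024 mm

5391 / 760 = 7.093 → round up to 8 ramp runs. That means 7 intermediate landings.
Horizontal run for 5391 mm of rise at 1:14 is 5391 × 14 = 75474 mm.
7 intermediate landings contribute 7 × 1500 = 10500 mm.
Top and bottom landings: 2 × 1525 = 3050 mm.
Total = 75474 + 10500 + 3050 = 89024 mm.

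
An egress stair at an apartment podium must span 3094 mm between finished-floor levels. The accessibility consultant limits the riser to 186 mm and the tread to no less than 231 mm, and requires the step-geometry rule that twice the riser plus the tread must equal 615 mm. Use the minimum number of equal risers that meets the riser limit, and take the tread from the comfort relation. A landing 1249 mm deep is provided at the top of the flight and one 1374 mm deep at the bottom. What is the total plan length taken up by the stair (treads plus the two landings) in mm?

6639 mm

3094 / 186 = 16.634 → round up to 17 risers.
R = 3094 ÷ 17 = 182 mm.
From 2R + T = 615: T = 615 − 364 = 251 mm.
17 risers give 16 treads; going = 16 × 251 = 4016 mm.
Add landings: 4016 + 1249 + 1374 = 6639 mm.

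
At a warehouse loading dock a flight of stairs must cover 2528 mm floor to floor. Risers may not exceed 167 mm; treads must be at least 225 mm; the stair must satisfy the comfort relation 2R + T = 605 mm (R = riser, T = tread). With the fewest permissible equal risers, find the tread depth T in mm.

2528 / 167 = 15.138 → round up to 16 risers.
Each riser is 2528/16 = 158 mm (≤ 167 mm).
From 2R + T = 605: T = 605 − 316 = 289 mm.

289 mm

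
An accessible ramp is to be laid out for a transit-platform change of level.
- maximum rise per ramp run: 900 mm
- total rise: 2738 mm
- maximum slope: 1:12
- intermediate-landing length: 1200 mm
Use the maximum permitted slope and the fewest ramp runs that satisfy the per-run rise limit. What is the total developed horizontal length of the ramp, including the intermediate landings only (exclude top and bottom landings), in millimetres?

2738 / 900 = 3.042 → round up to 4 ramp runs. That means 3 intermediate landings.
Horizontal run for 2738 mm of rise at 1:12 is 2738 × 12 = 32856 mm.
3 intermediate landings contribute 3 × 1200 = 3600 mm.
Developed length = 32856 + 3600 = 36456 mm.

36456 mm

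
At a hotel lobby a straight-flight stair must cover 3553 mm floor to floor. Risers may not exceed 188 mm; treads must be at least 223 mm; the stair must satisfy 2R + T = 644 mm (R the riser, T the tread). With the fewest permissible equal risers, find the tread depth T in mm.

270 mm

At most 188 each: 3553/188 = 18.90, giving 19 risers.
R = 3553 ÷ 19 = 187 mm.
T = 644 − 2·187 = 270 mm, which satisfies the 223 mm minimum.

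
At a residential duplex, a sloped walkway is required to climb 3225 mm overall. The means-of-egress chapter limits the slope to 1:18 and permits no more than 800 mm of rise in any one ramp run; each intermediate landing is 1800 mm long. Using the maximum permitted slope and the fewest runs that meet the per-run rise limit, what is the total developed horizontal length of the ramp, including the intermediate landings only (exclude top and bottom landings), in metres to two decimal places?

At most 800 each: 3225/800 = 4.03, giving 5 ramp runs. That means 4 intermediate landings.
Ramp run (horizontal) at 1:18: 3225 × 18 = 58050 mm.
4 intermediate landings contribute 4 × 1800 = 7200 mm.
Total developed length = 58050 + 7200 = 65250 mm.
= 65.25 m.

65.25 m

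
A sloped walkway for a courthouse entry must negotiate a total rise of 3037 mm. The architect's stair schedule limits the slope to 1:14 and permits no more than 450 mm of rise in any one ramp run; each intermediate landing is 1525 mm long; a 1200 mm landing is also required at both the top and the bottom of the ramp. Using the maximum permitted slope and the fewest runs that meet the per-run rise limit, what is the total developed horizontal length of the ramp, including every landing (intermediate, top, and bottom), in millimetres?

⌈3037/450⌉ = 7 ramp runs. That means 6 intermediate landings.
Horizontal run for 3037 mm of rise at 1:14 is 3037 × 14 = 42518 mm.
6 intermediate landings contribute 6 × 1525 = 9150 mm.
Top and bottom landings: 2 × 1200 = 2400 mm.
Total = 42518 + 9150 + 2400 = 54068 mm.

54068 mm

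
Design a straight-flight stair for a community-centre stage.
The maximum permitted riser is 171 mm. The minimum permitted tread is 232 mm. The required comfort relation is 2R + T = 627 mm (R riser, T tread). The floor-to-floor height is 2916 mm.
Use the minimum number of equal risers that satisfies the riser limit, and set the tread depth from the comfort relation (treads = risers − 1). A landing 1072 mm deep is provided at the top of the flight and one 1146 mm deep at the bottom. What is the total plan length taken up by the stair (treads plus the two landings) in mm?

7369 mm

2916 / 171 = 17.05, so 18 risers are needed.
Riser R = 2916 / 18 = 162 mm, within the 171 mm limit.
From 2R + T = 627: T = 627 − 324 = 303 mm.
18 risers give 17 treads; going = 17 × 303 = 5151 mm.
Enclosure = 5151 + 1072 + 1146 = 7369 mm.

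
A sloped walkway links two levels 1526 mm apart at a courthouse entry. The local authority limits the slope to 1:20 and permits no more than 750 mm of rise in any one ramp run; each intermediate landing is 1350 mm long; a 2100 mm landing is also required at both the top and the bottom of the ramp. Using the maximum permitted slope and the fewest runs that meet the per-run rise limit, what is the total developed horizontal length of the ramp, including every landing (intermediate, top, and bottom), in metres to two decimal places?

37.42 m

1526 / 750 = 2.035 → round up to 3 ramp runs. That means 2 intermediate landings.
Ramp run (horizontal) at 1:20: 1526 × 20 = 30520 mm.
Intermediate landings: 2 × 1350 = 2700 mm.
Top and bottom landings: 2 × 2100 = 4200 mm.
Total = 30520 + 2700 + 4200 = 37420 mm.
= 37.42 m.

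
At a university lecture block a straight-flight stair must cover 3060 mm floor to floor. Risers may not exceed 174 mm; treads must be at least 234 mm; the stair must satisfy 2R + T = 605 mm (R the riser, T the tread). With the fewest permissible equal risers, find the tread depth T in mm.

3060 / 174 = 17.59, so 18 risers are needed.
R = 3060 ÷ 18 = 170 mm.
Tread T = 605 − 2 × 170 = 265 mm (≥ 234 mm).

265 mm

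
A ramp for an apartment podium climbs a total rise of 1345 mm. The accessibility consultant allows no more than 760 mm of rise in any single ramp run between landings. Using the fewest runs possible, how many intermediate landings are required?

1 intermediate landings

At most 760 each: 1345/760 = 1.77, giving 2 ramp runs.
2 runs are separated by 1 intermediate landings.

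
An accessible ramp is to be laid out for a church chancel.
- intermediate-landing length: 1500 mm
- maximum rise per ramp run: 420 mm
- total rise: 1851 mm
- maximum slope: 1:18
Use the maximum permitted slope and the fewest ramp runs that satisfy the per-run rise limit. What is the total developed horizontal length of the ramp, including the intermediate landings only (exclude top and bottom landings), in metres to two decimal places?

39.32 m

1851 / 420 = 4.41, so 5 ramp runs are needed. That means 4 intermediate landings.
Ramp run (horizontal) at 1:18: 1851 × 18 = 33318 mm.
4 intermediate landings contribute 4 × 1500 = 6000 mm.
Developed length = 33318 + 6000 = 39318 mm.
= 39.32 m.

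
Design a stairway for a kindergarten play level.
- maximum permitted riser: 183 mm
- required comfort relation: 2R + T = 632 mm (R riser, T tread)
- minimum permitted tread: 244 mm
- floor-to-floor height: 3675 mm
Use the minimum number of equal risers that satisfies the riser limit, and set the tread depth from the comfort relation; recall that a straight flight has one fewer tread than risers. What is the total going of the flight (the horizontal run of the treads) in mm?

3675 / 183 = 20.08, so 21 risers are needed.
R = 3675 ÷ 21 = 175 mm.
T = 632 − 2·175 = 282 mm, which satisfies the 244 mm minimum.
21 risers give 20 treads; going = 20 × 282 = 5640 mm.

5640 mm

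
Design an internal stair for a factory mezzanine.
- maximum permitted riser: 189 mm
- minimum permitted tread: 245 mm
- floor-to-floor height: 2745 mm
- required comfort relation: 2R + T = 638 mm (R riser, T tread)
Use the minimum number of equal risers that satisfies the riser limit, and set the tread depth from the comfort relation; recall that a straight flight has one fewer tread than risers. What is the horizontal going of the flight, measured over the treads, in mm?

⌈2745/189⌉ = 15 risers.
Riser R = 2745 / 15 = 183 mm, within the 189 mm limit.
Tread T = 638 − 2 × 183 = 272 mm (≥ 245 mm).
15 risers give 14 treads; going = 14 × 272 = 3808 mm.

3808 mm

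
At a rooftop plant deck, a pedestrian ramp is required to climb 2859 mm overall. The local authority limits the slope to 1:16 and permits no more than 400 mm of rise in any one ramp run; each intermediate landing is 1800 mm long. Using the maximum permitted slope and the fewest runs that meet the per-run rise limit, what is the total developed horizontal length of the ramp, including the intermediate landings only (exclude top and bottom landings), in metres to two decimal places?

2859 / 400 = 7.147 → round up to 8 ramp runs. That means 7 intermediate landings.
Horizontal run for 2859 mm of rise at 1:16 is 2859 × 16 = 45744 mm.
Intermediate landings: 7 × 1800 = 12600 mm.
Total developed length = 45744 + 12600 = 58344 mm.
= 58.34 m.

58.34 m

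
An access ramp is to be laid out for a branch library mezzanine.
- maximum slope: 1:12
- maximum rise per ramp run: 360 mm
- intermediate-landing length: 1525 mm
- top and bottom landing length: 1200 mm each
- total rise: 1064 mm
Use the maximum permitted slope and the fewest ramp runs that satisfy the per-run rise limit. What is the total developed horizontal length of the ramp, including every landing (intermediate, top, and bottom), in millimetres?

18218 mm

1064 / 360 = 2.956 → round up to 3 ramp runs. That means 2 intermediate landings.
Ramp run (horizontal) at 1:12: 1064 × 12 = 12768 mm.
2 intermediate landings contribute 2 × 1525 = 3050 mm.
Top and bottom landings: 2 × 1200 = 2400 mm.
Total = 12768 + 3050 + 2400 = 18218 mm.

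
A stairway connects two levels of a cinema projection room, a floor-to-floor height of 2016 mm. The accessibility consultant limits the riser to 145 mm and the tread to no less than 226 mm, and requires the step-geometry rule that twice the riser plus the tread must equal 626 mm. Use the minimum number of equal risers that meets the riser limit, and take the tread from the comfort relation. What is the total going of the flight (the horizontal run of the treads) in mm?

2016 / 145 = 13.903 → round up to 14 risers.
Each riser is 2016/14 = 144 mm (≤ 145 mm).
Tread T = 626 − 2 × 144 = 338 mm (≥ 226 mm).
14 risers give 13 treads; going = 13 × 338 = 4394 mm.

4394 mm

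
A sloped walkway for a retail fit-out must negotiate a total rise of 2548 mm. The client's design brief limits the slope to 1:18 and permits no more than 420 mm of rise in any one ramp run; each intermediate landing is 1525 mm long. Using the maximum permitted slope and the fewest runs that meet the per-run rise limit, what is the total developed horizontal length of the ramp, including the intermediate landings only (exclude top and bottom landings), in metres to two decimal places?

55.01 m

⌈2548/420⌉ = 7 ramp runs. That means 6 intermediate landings.
Ramp run (horizontal) at 1:18: 2548 × 18 = 45864 mm.
Intermediate landings: 6 × 1525 = 9150 mm.
Total developed length = 45864 + 9150 = 55014 mm.
= 55.01 m.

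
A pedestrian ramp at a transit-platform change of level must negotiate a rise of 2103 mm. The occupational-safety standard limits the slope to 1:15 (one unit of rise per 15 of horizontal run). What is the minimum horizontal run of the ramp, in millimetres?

31545 mm

Run = rise × 15 = 2103 × 15 = 31545 mm.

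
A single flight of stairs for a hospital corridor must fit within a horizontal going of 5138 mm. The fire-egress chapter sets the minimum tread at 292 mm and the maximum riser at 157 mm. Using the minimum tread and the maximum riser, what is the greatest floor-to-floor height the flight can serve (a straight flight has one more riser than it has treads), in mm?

Treads that fit: ⌊5138 / 292⌋ = 17.
Risers = treads + 1 = 18.
Maximum height = 18 × 157 = 2826 mm.

2826 mm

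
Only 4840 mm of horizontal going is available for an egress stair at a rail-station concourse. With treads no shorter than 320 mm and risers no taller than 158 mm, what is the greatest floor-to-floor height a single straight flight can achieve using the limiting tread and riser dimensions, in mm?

2528 mm

4840 / 320 = 15.12, so 15 treads fit.
Risers = treads + 1 = 16.
Maximum height = 16 × 158 = 2528 mm.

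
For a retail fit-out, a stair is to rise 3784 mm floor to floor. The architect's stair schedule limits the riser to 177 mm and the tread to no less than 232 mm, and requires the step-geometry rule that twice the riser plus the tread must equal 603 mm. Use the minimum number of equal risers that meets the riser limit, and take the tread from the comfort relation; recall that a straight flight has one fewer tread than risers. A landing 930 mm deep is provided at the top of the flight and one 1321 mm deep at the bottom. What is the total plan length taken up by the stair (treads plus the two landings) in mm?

7690 mm

At most 177 each: 3784/177 = 21.38, giving 22 risers.
R = 3784 ÷ 22 = 172 mm.
T = 603 − 2·172 = 259 mm, which satisfies the 232 mm minimum.
Going = (22 − 1) × 259 = 5439 mm.
Enclosure = 5439 + 930 + 1321 = 7690 mm.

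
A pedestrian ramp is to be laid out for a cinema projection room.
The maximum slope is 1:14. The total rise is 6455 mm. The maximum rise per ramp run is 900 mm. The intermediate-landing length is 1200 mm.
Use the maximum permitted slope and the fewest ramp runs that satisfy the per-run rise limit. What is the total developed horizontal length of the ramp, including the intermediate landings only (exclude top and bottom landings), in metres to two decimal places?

98.77 m

6455 / 900 = 7.172 → round up to 8 ramp runs. That means 7 intermediate landings.
Horizontal run for 6455 mm of rise at 1:14 is 6455 × 14 = 90370 mm.
7 intermediate landings contribute 7 × 1200 = 8400 mm.
Developed length = 90370 + 8400 = 98770 mm.
= 98.77 m.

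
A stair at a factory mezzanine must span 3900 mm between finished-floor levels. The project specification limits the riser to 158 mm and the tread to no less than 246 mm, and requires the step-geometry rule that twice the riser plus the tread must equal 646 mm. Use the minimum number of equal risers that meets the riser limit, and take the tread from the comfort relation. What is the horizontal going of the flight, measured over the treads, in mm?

3900 / 158 = 24.684 → round up to 25 risers.
R = 3900 ÷ 25 = 156 mm.
T = 646 − 2·156 = 334 mm, which satisfies the 246 mm minimum.
Going = (25 − 1) × 334 = 8016 mm.

8016 mm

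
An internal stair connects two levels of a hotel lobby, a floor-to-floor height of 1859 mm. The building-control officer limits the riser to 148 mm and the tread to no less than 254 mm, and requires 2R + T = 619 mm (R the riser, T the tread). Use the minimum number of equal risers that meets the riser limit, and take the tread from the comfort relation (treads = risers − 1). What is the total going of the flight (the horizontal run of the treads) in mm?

3996 mm

1859 / 148 = 12.561 → round up to 13 risers.
Each riser is 1859/13 = 143 mm (≤ 148 mm).
Tread T = 619 − 2 × 143 = 333 mm (≥ 254 mm).
Treads = 13 − 1 = 12; going = 12 × 333 = 3996 mm.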